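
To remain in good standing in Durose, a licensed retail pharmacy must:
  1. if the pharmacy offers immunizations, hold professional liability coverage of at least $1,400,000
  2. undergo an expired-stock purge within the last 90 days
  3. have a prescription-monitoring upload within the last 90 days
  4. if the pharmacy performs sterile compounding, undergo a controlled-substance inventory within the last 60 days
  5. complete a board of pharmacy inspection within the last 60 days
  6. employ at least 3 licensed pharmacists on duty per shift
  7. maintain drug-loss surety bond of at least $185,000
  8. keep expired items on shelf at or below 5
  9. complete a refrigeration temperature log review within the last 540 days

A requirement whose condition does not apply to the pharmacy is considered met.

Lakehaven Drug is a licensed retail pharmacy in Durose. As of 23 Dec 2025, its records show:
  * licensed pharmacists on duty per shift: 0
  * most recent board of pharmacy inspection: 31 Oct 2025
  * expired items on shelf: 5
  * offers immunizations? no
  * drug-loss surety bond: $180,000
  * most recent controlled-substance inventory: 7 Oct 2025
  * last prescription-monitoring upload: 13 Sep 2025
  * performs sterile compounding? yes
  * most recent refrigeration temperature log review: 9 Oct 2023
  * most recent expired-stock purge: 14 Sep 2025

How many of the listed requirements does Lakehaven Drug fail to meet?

6

1. condition 'offers immunizations' does not hold → requirement n/a → met
2. expired-stock purge 100 days ago vs limit 90 → not met
3. prescription-monitoring upload 101 days ago vs limit 90 → not met
4. condition 'performs sterile compounding' holds; controlled-substance inventory 77 days ago vs limit 60 → not met
5. board of pharmacy inspection 53 days ago vs limit 60 → met
6. licensed pharmacists on duty per shift 0 < 3 → not met
7. drug-loss surety bond $180,000 < $185,000 → not met
8. expired items on shelf 5 ≤ 5 → met
9. refrigeration temperature log review 806 days ago vs limit 540 → not met
Not met: 6 of 9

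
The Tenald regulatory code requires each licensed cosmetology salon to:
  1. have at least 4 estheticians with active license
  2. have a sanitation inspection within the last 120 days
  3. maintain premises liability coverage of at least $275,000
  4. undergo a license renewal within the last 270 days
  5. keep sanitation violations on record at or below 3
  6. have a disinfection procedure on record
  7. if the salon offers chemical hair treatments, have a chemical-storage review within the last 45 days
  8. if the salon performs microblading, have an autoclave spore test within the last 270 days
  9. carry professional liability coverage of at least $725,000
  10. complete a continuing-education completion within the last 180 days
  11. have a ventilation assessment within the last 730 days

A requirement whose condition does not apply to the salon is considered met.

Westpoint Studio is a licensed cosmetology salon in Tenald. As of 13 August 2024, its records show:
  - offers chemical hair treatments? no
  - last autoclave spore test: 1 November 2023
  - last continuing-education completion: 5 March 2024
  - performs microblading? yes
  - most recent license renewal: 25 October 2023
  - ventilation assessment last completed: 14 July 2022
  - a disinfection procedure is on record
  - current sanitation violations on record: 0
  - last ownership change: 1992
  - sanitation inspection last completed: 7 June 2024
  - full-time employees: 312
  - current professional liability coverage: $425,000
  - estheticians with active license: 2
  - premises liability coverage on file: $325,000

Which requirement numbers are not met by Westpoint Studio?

1. estheticians with active license 2 < 4 → not met
2. sanitation inspection 67 days ago vs limit 120 → met
3. premises liability coverage $325,000 ≥ $275,000 → met
4. license renewal 293 days ago vs limit 270 → not met
5. sanitation violations on record 0 ≤ 3 → met
6. disinfection procedure present → met
7. condition 'offers chemical hair treatments' does not hold → requirement n/a → met
8. condition 'performs microblading' holds; autoclave spore test 286 days ago vs limit 270 → not met
9. professional liability coverage $425,000 < $725,000 → not met
10. continuing-education completion 161 days ago vs limit 180 → met
11. ventilation assessment 761 days ago vs limit 730 → not met
Not met: 1, 4, 8, 9, 11

1, 4, 8, 9, 11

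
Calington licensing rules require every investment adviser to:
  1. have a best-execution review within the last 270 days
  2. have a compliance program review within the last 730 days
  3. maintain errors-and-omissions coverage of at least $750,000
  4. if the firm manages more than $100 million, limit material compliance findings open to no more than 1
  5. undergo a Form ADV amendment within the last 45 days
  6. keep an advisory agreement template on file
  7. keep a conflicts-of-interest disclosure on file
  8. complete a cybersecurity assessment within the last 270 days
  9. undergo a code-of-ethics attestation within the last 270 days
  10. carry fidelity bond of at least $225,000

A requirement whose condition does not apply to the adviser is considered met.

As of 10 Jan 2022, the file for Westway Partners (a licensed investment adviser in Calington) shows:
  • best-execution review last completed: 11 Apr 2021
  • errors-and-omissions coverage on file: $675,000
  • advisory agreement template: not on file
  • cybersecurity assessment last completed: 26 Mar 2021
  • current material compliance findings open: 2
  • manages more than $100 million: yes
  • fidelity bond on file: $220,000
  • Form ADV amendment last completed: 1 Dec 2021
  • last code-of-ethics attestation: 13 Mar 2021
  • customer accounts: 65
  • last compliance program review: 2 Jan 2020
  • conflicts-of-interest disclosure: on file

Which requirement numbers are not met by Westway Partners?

1, 2, 3, 4, 6, 8, 9, 10

1. best-execution review 274 days ago vs limit 270 → not met
2. compliance program review 739 days ago vs limit 730 → not met
3. errors-and-omissions coverage $675,000 < $750,000 → not met
4. condition 'manages more than $100 million' holds; material compliance findings open 2 > 1 → not met
5. Form ADV amendment 40 days ago vs limit 45 → met
6. advisory agreement template absent → not met
7. conflicts-of-interest disclosure present → met
8. cybersecurity assessment 290 days ago vs limit 270 → not met
9. code-of-ethics attestation 303 days ago vs limit 270 → not met
10. fidelity bond $220,000 < $225,000 → not met
Not met: 1, 2, 3, 4, 6, 8, 9, 10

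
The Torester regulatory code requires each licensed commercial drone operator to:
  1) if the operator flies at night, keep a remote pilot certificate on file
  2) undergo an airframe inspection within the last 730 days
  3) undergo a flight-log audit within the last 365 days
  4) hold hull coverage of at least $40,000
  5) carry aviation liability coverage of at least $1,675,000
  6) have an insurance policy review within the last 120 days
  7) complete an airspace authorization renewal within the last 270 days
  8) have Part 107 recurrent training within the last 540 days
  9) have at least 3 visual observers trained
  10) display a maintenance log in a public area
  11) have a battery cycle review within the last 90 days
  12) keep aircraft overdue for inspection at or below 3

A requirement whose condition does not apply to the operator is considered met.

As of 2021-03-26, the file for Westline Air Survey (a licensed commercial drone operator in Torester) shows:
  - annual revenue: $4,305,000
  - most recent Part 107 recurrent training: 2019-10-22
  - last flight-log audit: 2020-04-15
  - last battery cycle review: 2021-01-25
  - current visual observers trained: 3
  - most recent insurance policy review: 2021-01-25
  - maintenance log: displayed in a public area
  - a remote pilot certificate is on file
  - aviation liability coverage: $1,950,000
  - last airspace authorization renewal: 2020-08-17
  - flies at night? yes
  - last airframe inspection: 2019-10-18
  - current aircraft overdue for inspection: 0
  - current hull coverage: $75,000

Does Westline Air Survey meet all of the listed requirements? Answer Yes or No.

1. condition 'flies at night' holds; remote pilot certificate present → met
2. airframe inspection 525 days ago vs limit 730 → met
3. flight-log audit 345 days ago vs limit 365 → met
4. hull coverage $75,000 ≥ $40,000 → met
5. aviation liability coverage $1,950,000 ≥ $1,675,000 → met
6. insurance policy review 60 days ago vs limit 120 → met
7. airspace authorization renewal 221 days ago vs limit 270 → met
8. Part 107 recurrent training 521 days ago vs limit 540 → met
9. visual observers trained 3 ≥ 3 → met
10. maintenance log present → met
11. battery cycle review 60 days ago vs limit 90 → met
12. aircraft overdue for inspection 0 ≤ 3 → met
All met.

Yes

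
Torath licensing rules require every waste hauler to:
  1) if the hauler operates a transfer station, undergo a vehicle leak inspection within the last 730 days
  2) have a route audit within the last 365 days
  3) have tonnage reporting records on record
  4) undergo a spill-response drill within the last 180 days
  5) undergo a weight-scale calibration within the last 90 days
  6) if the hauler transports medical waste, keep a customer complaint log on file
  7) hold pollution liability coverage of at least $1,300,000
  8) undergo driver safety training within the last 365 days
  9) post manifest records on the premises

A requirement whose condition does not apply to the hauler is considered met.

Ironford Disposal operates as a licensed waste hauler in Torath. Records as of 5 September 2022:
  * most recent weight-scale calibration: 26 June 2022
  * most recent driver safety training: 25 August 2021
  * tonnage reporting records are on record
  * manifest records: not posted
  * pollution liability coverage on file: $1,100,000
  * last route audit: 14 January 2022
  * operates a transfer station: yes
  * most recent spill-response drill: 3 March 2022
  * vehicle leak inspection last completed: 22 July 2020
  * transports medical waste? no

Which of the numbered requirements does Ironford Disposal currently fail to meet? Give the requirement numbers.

1, 4, 7, 8, 9

1. condition 'operates a transfer station' holds; vehicle leak inspection 775 days ago vs limit 730 → not met
2. route audit 234 days ago vs limit 365 → met
3. tonnage reporting records present → met
4. spill-response drill 186 days ago vs limit 180 → not met
5. weight-scale calibration 71 days ago vs limit 90 → met
6. condition 'transports medical waste' does not hold → requirement n/a → met
7. pollution liability coverage $1,100,000 < $1,300,000 → not met
8. driver safety training 376 days ago vs limit 365 → not met
9. manifest records absent → not met
Not met: 1, 4, 7, 8, 9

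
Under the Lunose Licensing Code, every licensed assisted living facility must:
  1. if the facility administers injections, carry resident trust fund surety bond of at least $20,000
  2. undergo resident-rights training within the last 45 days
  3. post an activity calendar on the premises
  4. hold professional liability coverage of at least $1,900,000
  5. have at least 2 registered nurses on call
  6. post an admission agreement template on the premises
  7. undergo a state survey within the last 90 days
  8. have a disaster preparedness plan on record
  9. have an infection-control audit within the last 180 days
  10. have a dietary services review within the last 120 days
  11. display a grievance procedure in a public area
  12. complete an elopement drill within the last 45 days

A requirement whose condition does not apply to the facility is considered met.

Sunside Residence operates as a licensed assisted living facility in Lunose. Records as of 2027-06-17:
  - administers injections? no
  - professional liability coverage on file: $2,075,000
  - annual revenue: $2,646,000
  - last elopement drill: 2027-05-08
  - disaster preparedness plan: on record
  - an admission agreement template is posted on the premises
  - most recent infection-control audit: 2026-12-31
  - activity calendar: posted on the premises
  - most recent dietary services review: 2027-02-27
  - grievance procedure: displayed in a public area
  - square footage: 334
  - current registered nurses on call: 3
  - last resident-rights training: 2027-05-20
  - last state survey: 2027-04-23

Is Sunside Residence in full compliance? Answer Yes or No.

1. condition 'administers injections' does not hold → requirement n/a → met
2. resident-rights training 28 days ago vs limit 45 → met
3. activity calendar present → met
4. professional liability coverage $2,075,000 ≥ $1,900,000 → met
5. registered nurses on call 3 ≥ 2 → met
6. admission agreement template present → met
7. state survey 55 days ago vs limit 90 → met
8. disaster preparedness plan present → met
9. infection-control audit 168 days ago vs limit 180 → met
10. dietary services review 110 days ago vs limit 120 → met
11. grievance procedure present → met
12. elopement drill 40 days ago vs limit 45 → met
All met.

Yes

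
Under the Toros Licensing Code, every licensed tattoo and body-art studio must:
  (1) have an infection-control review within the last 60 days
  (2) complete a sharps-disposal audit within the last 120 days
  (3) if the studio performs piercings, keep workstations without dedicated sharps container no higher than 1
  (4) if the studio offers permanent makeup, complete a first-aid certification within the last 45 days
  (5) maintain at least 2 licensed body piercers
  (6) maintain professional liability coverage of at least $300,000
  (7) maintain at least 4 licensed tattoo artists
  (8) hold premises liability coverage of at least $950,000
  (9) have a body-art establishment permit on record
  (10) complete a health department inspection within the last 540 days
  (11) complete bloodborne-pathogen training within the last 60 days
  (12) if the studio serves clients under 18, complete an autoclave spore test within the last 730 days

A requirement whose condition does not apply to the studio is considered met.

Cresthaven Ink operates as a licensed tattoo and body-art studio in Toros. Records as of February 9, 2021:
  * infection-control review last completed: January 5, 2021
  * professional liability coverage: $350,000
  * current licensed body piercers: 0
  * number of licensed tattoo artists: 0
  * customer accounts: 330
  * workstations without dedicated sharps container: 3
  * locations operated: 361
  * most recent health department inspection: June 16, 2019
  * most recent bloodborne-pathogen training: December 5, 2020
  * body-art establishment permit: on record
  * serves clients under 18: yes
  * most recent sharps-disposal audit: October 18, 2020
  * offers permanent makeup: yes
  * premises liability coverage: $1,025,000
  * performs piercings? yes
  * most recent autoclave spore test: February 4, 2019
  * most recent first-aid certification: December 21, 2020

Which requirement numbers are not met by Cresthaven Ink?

3, 4, 5, 7, 10, 11, 12

1. infection-control review 35 days ago vs limit 60 → met
2. sharps-disposal audit 114 days ago vs limit 120 → met
3. condition 'performs piercings' holds; workstations without dedicated sharps container 3 > 1 → not met
4. condition 'offers permanent makeup' holds; first-aid certification 50 days ago vs limit 45 → not met
5. licensed body piercers 0 < 2 → not met
6. professional liability coverage $350,000 ≥ $300,000 → met
7. licensed tattoo artists 0 < 4 → not met
8. premises liability coverage $1,025,000 ≥ $950,000 → met
9. body-art establishment permit present → met
10. health department inspection 604 days ago vs limit 540 → not met
11. bloodborne-pathogen training 66 days ago vs limit 60 → not met
12. condition 'serves clients under 18' holds; autoclave spore test 736 days ago vs limit 730 → not met
Not met: 3, 4, 5, 7, 10, 11, 12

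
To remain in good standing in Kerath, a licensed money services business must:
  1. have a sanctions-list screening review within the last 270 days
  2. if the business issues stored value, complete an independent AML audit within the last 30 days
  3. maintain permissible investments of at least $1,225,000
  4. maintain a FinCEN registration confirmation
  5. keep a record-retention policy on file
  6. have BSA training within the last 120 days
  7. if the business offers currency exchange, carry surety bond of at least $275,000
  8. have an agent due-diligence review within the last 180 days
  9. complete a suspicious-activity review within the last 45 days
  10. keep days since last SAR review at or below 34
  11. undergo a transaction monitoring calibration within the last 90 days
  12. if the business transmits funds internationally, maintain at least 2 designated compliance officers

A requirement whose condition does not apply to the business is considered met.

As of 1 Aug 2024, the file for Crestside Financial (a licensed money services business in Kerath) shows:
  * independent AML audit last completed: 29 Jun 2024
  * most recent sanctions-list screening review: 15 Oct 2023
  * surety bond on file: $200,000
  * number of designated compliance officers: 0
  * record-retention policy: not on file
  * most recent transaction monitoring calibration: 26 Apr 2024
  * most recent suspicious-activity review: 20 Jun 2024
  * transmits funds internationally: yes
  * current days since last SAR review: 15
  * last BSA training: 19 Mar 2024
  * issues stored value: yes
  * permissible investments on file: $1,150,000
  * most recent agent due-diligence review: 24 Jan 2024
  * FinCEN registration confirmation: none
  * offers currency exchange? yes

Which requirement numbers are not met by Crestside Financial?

1, 2, 3, 4, 5, 6, 7, 8, 11, 12

1. sanctions-list screening review 291 days ago vs limit 270 → not met
2. condition 'issues stored value' holds; independent AML audit 33 days ago vs limit 30 → not met
3. permissible investments $1,150,000 < $1,225,000 → not met
4. FinCEN registration confirmation absent → not met
5. record-retention policy absent → not met
6. BSA training 135 days ago vs limit 120 → not met
7. condition 'offers currency exchange' holds; surety bond $200,000 < $275,000 → not met
8. agent due-diligence review 190 days ago vs limit 180 → not met
9. suspicious-activity review 42 days ago vs limit 45 → met
10. days since last SAR review 15 ≤ 34 → met
11. transaction monitoring calibration 97 days ago vs limit 90 → not met
12. condition 'transmits funds internationally' holds; designated compliance officers 0 < 2 → not met
Not met: 1, 2, 3, 4, 5, 6, 7, 8, 11, 12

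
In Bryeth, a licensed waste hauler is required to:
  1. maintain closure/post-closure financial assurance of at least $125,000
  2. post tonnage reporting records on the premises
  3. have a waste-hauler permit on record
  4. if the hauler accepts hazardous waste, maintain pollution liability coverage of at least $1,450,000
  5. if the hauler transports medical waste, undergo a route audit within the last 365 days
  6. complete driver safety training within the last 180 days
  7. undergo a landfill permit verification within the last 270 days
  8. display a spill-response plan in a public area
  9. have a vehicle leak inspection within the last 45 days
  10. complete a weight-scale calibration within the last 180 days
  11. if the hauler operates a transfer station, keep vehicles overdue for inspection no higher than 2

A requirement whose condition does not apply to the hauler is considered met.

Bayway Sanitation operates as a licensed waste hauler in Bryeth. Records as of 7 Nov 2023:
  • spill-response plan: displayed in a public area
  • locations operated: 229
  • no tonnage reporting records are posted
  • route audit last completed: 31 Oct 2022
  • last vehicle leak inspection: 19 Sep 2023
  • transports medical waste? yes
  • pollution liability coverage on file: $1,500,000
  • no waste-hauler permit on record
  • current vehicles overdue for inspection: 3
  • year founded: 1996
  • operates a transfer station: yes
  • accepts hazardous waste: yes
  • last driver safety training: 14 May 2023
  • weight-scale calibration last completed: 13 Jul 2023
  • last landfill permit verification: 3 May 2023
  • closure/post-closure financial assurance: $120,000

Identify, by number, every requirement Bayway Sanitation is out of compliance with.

1, 2, 3, 5, 9, 11

1. closure/post-closure financial assurance $120,000 < $125,000 → not met
2. tonnage reporting records absent → not met
3. waste-hauler permit absent → not met
4. condition 'accepts hazardous waste' holds; pollution liability coverage $1,500,000 ≥ $1,450,000 → met
5. condition 'transports medical waste' holds; route audit 372 days ago vs limit 365 → not met
6. driver safety training 177 days ago vs limit 180 → met
7. landfill permit verification 188 days ago vs limit 270 → met
8. spill-response plan present → met
9. vehicle leak inspection 49 days ago vs limit 45 → not met
10. weight-scale calibration 117 days ago vs limit 180 → met
11. condition 'operates a transfer station' holds; vehicles overdue for inspection 3 > 2 → not met
Not met: 1, 2, 3, 5, 9, 11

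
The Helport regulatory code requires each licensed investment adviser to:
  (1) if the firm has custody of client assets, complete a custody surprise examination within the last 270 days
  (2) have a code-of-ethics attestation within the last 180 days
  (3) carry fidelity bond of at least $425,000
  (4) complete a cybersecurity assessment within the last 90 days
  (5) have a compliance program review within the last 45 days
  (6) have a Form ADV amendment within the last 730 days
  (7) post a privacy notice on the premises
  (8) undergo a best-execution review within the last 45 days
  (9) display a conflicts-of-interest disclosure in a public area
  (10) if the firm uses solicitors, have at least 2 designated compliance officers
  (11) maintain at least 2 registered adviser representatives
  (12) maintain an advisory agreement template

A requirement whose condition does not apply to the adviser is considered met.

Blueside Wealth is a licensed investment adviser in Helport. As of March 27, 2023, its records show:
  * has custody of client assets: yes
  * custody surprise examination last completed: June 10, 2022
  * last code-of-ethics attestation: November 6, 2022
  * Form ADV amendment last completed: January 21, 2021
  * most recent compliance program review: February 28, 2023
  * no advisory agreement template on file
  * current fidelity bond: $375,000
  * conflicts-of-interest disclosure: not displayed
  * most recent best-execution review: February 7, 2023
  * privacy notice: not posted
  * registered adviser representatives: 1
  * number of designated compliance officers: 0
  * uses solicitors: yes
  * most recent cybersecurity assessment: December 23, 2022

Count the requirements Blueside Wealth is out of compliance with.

1. condition 'has custody of client assets' holds; custody surprise examination 290 days ago vs limit 270 → not met
2. code-of-ethics attestation 141 days ago vs limit 180 → met
3. fidelity bond $375,000 < $425,000 → not met
4. cybersecurity assessment 94 days ago vs limit 90 → not met
5. compliance program review 27 days ago vs limit 45 → met
6. Form ADV amendment 795 days ago vs limit 730 → not met
7. privacy notice absent → not met
8. best-execution review 48 days ago vs limit 45 → not met
9. conflicts-of-interest disclosure absent → not met
10. condition 'uses solicitors' holds; designated compliance officers 0 < 2 → not met
11. registered adviser representatives 1 < 2 → not met
12. advisory agreement template absent → not met
Not met: 10 of 12

10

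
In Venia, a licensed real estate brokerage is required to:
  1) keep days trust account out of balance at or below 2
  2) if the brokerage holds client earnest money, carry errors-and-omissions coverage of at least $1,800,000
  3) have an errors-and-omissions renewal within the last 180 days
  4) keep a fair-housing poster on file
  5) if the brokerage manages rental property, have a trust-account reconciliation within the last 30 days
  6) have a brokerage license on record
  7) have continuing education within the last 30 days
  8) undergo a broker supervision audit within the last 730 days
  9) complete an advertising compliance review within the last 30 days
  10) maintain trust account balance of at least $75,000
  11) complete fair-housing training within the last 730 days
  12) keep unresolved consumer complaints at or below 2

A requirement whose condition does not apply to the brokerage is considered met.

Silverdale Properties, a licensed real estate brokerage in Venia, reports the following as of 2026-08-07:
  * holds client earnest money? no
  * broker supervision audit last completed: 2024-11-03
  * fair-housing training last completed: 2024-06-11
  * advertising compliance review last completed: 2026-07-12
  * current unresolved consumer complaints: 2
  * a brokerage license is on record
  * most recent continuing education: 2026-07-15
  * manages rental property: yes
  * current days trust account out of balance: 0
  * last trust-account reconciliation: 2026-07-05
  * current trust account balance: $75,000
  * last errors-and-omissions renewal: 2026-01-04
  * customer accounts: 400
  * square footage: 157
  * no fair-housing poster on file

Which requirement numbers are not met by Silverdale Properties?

3, 4, 5, 11

1. days trust account out of balance 0 ≤ 2 → met
2. condition 'holds client earnest money' does not hold → requirement n/a → met
3. errors-and-omissions renewal 215 days ago vs limit 180 → not met
4. fair-housing poster absent → not met
5. condition 'manages rental property' holds; trust-account reconciliation 33 days ago vs limit 30 → not met
6. brokerage license present → met
7. continuing education 23 days ago vs limit 30 → met
8. broker supervision audit 642 days ago vs limit 730 → met
9. advertising compliance review 26 days ago vs limit 30 → met
10. trust account balance $75,000 ≥ $75,000 → met
11. fair-housing training 787 days ago vs limit 730 → not met
12. unresolved consumer complaints 2 ≤ 2 → met
Not met: 3, 4, 5, 11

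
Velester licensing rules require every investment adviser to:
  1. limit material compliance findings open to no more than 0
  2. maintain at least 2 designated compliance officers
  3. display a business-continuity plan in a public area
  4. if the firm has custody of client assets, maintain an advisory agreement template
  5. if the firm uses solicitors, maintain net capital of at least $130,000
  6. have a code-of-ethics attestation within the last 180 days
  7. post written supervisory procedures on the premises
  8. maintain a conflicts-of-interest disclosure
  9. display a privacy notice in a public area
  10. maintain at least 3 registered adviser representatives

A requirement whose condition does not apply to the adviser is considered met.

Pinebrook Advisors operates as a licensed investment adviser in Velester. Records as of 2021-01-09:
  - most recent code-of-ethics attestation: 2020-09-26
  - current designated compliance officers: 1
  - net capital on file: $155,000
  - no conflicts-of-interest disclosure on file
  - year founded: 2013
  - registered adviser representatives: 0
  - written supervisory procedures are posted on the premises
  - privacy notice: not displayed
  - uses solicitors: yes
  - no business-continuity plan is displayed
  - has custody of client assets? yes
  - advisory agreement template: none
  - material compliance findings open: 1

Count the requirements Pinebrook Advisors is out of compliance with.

1. material compliance findings open 1 > 0 → not met
2. designated compliance officers 1 < 2 → not met
3. business-continuity plan absent → not met
4. condition 'has custody of client assets' holds; advisory agreement template absent → not met
5. condition 'uses solicitors' holds; net capital $155,000 ≥ $130,000 → met
6. code-of-ethics attestation 105 days ago vs limit 180 → met
7. written supervisory procedures present → met
8. conflicts-of-interest disclosure absent → not met
9. privacy notice absent → not met
10. registered adviser representatives 0 < 3 → not met
Not met: 7 of 10

7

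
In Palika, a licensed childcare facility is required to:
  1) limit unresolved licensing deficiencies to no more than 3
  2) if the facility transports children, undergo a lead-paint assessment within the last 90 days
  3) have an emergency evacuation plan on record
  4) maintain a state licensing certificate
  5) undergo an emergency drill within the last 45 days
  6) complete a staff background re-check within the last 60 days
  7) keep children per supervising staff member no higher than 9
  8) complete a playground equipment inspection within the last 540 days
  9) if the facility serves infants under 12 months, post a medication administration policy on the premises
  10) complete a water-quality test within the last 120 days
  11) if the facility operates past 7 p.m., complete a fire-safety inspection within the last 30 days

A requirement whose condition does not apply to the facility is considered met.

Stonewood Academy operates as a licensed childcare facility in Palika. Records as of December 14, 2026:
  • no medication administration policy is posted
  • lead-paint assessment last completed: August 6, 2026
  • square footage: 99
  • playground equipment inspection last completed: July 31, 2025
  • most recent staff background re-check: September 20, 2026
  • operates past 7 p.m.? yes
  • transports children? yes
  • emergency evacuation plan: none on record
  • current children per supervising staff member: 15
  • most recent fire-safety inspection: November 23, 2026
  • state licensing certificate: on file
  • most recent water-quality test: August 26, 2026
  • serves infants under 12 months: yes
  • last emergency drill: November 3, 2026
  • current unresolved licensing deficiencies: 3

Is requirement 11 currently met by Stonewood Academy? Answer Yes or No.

11. condition 'operates past 7 p.m.' holds; fire-safety inspection 21 days ago vs limit 30 → met

Yes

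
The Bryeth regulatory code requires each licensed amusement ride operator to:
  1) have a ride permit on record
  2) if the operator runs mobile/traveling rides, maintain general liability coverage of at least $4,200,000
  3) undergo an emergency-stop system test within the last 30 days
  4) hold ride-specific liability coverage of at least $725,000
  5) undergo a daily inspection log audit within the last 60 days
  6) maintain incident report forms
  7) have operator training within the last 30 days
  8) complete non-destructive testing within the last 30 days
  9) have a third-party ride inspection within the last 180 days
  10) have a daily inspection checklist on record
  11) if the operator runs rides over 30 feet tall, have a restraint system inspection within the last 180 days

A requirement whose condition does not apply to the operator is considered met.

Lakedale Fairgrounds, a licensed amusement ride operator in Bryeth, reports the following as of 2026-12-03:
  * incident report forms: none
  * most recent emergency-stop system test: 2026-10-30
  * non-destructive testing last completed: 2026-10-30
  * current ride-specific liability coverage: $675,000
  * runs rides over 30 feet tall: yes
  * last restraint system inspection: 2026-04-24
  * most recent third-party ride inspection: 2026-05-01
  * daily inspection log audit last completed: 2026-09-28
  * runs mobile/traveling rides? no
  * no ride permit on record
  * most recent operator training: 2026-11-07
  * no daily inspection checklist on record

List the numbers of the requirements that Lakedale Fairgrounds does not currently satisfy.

1, 3, 4, 5, 6, 8, 9, 10, 11

1. ride permit absent → not met
2. condition 'runs mobile/traveling rides' does not hold → requirement n/a → met
3. emergency-stop system test 34 days ago vs limit 30 → not met
4. ride-specific liability coverage $675,000 < $725,000 → not met
5. daily inspection log audit 66 days ago vs limit 60 → not met
6. incident report forms absent → not met
7. operator training 26 days ago vs limit 30 → met
8. non-destructive testing 34 days ago vs limit 30 → not met
9. third-party ride inspection 216 days ago vs limit 180 → not met
10. daily inspection checklist absent → not met
11. condition 'runs rides over 30 feet tall' holds; restraint system inspection 223 days ago vs limit 180 → not met
Not met: 1, 3, 4, 5, 6, 8, 9, 10, 11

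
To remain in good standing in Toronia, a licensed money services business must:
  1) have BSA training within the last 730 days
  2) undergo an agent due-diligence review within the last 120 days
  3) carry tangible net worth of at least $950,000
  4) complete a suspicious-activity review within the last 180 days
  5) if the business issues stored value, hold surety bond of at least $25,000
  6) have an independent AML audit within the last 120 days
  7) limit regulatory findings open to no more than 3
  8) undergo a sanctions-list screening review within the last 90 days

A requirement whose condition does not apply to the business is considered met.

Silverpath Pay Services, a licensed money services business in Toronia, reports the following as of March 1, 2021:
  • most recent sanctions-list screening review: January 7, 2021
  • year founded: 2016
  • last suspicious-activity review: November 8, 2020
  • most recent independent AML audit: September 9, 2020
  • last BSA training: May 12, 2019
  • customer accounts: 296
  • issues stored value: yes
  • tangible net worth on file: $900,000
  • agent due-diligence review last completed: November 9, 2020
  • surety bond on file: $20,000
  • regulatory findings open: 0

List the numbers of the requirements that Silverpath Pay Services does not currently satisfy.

3, 5, 6

1. BSA training 659 days ago vs limit 730 → met
2. agent due-diligence review 112 days ago vs limit 120 → met
3. tangible net worth $900,000 < $950,000 → not met
4. suspicious-activity review 113 days ago vs limit 180 → met
5. condition 'issues stored value' holds; surety bond $20,000 < $25,000 → not met
6. independent AML audit 173 days ago vs limit 120 → not met
7. regulatory findings open 0 ≤ 3 → met
8. sanctions-list screening review 53 days ago vs limit 90 → met
Not met: 3, 5, 6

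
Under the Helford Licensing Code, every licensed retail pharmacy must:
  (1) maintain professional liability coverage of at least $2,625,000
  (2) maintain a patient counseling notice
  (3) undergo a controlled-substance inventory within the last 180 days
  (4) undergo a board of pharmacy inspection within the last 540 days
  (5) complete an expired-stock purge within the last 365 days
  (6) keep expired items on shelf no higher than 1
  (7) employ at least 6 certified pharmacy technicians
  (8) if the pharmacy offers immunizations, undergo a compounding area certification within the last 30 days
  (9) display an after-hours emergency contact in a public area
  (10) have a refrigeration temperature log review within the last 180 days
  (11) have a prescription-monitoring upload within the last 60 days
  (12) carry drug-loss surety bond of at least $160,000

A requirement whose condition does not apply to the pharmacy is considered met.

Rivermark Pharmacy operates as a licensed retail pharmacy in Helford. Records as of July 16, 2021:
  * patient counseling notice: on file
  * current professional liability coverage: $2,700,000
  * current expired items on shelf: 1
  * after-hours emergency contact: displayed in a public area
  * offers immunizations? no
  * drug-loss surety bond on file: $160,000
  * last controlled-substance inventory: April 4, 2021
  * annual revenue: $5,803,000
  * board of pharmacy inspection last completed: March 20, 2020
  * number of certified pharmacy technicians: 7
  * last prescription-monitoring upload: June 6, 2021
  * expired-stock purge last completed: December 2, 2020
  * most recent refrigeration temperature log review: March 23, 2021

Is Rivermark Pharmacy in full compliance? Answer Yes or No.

Yes

1. professional liability coverage $2,700,000 ≥ $2,625,000 → met
2. patient counseling notice present → met
3. controlled-substance inventory 103 days ago vs limit 180 → met
4. board of pharmacy inspection 483 days ago vs limit 540 → met
5. expired-stock purge 226 days ago vs limit 365 → met
6. expired items on shelf 1 ≤ 1 → met
7. certified pharmacy technicians 7 ≥ 6 → met
8. condition 'offers immunizations' does not hold → requirement n/a → met
9. after-hours emergency contact present → met
10. refrigeration temperature log review 115 days ago vs limit 180 → met
11. prescription-monitoring upload 40 days ago vs limit 60 → met
12. drug-loss surety bond $160,000 ≥ $160,000 → met
All met.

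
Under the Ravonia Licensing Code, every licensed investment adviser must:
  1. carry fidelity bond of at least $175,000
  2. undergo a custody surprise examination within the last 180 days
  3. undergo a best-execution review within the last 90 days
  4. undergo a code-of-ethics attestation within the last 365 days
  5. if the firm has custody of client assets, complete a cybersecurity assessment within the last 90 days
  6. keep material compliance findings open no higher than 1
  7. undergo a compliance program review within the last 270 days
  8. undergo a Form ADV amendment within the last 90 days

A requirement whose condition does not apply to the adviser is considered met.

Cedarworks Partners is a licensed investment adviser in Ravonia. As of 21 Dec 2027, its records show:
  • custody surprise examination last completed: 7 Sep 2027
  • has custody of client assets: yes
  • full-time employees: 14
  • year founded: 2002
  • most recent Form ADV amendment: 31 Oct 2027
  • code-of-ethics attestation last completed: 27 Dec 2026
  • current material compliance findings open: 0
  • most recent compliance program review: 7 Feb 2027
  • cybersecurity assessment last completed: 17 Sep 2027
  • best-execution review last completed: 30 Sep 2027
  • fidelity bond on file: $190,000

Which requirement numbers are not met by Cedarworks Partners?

1. fidelity bond $190,000 ≥ $175,000 → met
2. custody surprise examination 105 days ago vs limit 180 → met
3. best-execution review 82 days ago vs limit 90 → met
4. code-of-ethics attestation 359 days ago vs limit 365 → met
5. condition 'has custody of client assets' holds; cybersecurity assessment 95 days ago vs limit 90 → not met
6. material compliance findings open 0 ≤ 1 → met
7. compliance program review 317 days ago vs limit 270 → not met
8. Form ADV amendment 51 days ago vs limit 90 → met
Not met: 5, 7

5, 7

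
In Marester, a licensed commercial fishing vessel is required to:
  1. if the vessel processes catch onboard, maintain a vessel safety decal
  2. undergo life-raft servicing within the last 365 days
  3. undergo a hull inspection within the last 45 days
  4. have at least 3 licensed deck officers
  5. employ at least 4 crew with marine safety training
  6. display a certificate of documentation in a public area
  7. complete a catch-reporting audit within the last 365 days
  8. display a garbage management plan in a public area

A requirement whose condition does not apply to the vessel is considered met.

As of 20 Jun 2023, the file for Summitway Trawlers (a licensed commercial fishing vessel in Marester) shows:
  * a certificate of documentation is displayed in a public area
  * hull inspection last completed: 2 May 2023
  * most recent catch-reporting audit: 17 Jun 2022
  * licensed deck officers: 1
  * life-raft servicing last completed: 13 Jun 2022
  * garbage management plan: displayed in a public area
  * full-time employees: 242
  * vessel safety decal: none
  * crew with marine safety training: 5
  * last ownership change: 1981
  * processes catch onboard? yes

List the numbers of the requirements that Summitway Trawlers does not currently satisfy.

1. condition 'processes catch onboard' holds; vessel safety decal absent → not met
2. life-raft servicing 372 days ago vs limit 365 → not met
3. hull inspection 49 days ago vs limit 45 → not met
4. licensed deck officers 1 < 3 → not met
5. crew with marine safety training 5 ≥ 4 → met
6. certificate of documentation present → met
7. catch-reporting audit 368 days ago vs limit 365 → not met
8. garbage management plan present → met
Not met: 1, 2, 3, 4, 7

1, 2, 3, 4, 7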